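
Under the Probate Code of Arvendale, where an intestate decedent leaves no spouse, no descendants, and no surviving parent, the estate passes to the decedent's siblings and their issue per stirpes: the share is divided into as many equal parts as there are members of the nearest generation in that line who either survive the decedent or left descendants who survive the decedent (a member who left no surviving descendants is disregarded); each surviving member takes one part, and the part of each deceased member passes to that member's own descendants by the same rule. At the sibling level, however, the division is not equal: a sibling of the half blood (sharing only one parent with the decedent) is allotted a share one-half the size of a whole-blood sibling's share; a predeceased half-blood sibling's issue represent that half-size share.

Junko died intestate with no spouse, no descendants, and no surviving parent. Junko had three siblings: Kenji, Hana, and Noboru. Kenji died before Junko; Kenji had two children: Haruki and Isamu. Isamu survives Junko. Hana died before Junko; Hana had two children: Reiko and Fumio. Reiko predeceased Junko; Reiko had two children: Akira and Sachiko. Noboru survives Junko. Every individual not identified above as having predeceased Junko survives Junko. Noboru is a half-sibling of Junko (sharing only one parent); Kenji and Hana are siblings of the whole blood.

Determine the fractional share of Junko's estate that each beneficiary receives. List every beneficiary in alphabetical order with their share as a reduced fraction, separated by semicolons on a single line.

Akira 1/10; Fumio 1/5; Haruki 1/5; Isamu 1/5; Noboru 1/5; Sachiko 1/10

No spouse, descendants, or parent survives, so the estate passes to Junko's siblings per stirpes.
Half-blood siblings count for one-half the weight of whole-blood siblings at the initial division.
Dividing 1 in proportion to weights (total weight 5/2): Kenji (weight 1) → 2/5; Hana (weight 1) → 2/5; Noboru (weight 1/2) → 1/5.
Kenji predeceased; the 2/5 allotted to Kenji's branch passes to Kenji's issue by representation.
The 2/5 is divided into 2 equal shares of 1/5 among Haruki, Isamu.
Haruki is living and takes 1/5.
Isamu is living and takes 1/5.
Hana predeceased; the 2/5 allotted to Hana's branch passes to Hana's issue by representation.
The 2/5 is divided into 2 equal shares of 1/5 among Reiko, Fumio.
Reiko predeceased; the 1/5 allotted to Reiko's branch passes to Reiko's issue by representation.
The 1/5 is divided into 2 equal shares of 1/10 among Akira, Sachiko.
Akira is living and takes 1/10.
Sachiko is living and takes 1/10.
Fumio is living and takes 1/5.
Noboru is living and takes 1/5.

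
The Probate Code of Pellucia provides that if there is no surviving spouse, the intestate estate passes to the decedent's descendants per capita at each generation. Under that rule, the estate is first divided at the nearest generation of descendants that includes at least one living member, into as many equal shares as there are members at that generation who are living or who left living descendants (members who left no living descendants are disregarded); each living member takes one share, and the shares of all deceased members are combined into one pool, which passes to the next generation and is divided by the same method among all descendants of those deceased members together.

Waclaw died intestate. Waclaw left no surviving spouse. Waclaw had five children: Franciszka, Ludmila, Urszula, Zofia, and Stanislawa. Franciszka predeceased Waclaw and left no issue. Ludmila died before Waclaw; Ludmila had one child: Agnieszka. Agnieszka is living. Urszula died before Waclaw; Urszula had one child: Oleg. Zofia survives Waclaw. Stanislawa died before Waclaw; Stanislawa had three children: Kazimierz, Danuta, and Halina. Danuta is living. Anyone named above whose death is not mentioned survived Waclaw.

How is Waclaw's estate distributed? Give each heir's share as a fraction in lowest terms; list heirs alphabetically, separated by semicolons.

There is no surviving spouse, so the entire estate passes to Waclaw's descendants per capita at each generation.
At generation 1 (Ludmila, Urszula, Zofia, Stanislawa) there are 4 shares of (1)/4 = 1/4 each.
Living: Zofia — each takes 1/4.
Deceased: Ludmila, Urszula, and Stanislawa. Their combined 3/4 is pooled and carried to generation 2.
At generation 2 (Agnieszka, Oleg, Kazimierz, Danuta, Halina) there are 5 shares of (3/4)/5 = 3/20 each.
Living: Agnieszka, Oleg, Kazimierz, Danuta, and Halina — each takes 3/20.

Agnieszka 3/20; Danuta 3/20; Halina 3/20; Kazimierz 3/20; Oleg 3/20; Zofia 1/4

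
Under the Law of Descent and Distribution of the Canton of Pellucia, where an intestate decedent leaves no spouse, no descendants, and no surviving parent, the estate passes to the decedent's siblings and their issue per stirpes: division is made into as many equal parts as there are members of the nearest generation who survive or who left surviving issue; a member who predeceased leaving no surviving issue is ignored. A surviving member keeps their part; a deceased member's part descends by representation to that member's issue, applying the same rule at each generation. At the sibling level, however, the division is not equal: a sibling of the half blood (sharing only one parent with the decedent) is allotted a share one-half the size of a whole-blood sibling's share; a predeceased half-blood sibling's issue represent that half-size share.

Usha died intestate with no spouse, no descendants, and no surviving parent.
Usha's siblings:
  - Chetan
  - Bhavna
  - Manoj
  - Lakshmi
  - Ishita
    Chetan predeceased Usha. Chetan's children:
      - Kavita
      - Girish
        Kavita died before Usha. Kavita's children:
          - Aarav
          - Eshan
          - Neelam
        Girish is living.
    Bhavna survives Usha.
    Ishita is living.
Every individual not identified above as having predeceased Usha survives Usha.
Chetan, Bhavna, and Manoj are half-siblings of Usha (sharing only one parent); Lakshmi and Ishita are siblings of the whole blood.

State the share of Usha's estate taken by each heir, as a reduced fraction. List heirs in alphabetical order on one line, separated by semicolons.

Aarav 1/42; Bhavna 1/7; Eshan 1/42; Girish 1/14; Ishita 2/7; Lakshmi 2/7; Manoj 1/7; Neelam 1/42

No spouse, descendants, or parent survives, so the estate passes to Usha's siblings per stirpes.
Half-blood siblings count for one-half the weight of whole-blood siblings at the initial division.
Dividing 1 in proportion to weights (total weight 7/2): Chetan (weight 1/2) → 1/7; Bhavna (weight 1/2) → 1/7; Manoj (weight 1/2) → 1/7; Lakshmi (weight 1) → 2/7; Ishita (weight 1) → 2/7.
Chetan predeceased; the 1/7 allotted to Chetan's branch passes to Chetan's issue by representation.
The 1/7 is divided into 2 equal shares of 1/14 among Kavita, Girish.
Kavita predeceased; the 1/14 allotted to Kavita's branch passes to Kavita's issue by representation.
The 1/14 is divided into 3 equal shares of 1/42 among Aarav, Eshan, Neelam.
Aarav is living and takes 1/42.
Eshan is living and takes 1/42.
Neelam is living and takes 1/42.
Girish is living and takes 1/14.
Bhavna is living and takes 1/7.
Manoj is living and takes 1/7.
Lakshmi is living and takes 2/7.
Ishita is living and takes 2/7.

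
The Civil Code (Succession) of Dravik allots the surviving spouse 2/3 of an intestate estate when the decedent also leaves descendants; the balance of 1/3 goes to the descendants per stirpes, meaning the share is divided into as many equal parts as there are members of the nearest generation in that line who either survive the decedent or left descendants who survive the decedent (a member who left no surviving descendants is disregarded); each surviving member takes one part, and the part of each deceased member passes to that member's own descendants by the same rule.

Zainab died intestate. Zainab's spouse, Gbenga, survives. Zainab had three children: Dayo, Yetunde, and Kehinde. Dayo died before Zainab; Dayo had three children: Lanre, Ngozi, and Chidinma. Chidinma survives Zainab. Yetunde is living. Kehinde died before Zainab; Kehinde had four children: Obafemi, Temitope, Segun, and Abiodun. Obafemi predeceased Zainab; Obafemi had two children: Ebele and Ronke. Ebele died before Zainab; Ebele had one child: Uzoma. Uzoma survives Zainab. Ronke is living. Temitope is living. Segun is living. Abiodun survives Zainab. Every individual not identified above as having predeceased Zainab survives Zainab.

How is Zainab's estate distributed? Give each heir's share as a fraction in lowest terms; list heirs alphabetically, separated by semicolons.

Gbenga, as surviving spouse, takes 2/3.
The remaining 1/3 passes to Zainab's descendants per stirpes.
The 1/3 is divided into 3 equal shares of 1/9 among Dayo, Yetunde, Kehinde.
Dayo predeceased; the 1/9 allotted to Dayo's branch passes to Dayo's issue by representation.
The 1/9 is divided into 3 equal shares of 1/27 among Lanre, Ngozi, Chidinma.
Lanre is living and takes 1/27.
Ngozi is living and takes 1/27.
Chidinma is living and takes 1/27.
Yetunde is living and takes 1/9.
Kehinde predeceased; the 1/9 allotted to Kehinde's branch passes to Kehinde's issue by representation.
The 1/9 is divided into 4 equal shares of 1/36 among Obafemi, Temitope, Segun, Abiodun.
Obafemi predeceased; the 1/36 allotted to Obafemi's branch passes to Obafemi's issue by representation.
The 1/36 is divided into 2 equal shares of 1/72 among Ebele, Ronke.
Ebele predeceased; the 1/72 allotted to Ebele's branch passes to Ebele's issue by representation.
Uzoma is the sole taker at this level and receives the full 1/72.
Ronke is living and takes 1/72.
Temitope is living and takes 1/36.
Segun is living and takes 1/36.
Abiodun is living and takes 1/36.

Abiodun 1/36; Chidinma 1/27; Gbenga 2/3; Lanre 1/27; Ngozi 1/27; Ronke 1/72; Segun 1/36; Temitope 1/36; Uzoma 1/72; Yetunde 1/9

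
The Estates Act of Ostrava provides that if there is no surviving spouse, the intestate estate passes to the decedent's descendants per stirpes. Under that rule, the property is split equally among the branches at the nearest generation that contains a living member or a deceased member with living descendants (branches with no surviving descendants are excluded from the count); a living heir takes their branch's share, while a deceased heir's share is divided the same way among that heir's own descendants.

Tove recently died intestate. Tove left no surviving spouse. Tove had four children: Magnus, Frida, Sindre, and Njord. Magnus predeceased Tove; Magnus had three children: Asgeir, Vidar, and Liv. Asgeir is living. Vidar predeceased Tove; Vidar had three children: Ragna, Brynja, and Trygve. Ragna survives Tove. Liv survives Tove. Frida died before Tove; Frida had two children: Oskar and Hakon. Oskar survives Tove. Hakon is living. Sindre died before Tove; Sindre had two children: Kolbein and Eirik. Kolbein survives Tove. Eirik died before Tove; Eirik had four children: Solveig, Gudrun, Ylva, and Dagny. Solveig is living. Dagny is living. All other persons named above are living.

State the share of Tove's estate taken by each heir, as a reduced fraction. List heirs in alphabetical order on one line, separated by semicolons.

There is no surviving spouse, so the entire estate passes to Tove's descendants per stirpes.
The estate is divided into 4 equal shares of 1/4 among Magnus, Frida, Sindre, Njord.
Magnus predeceased; the 1/4 allotted to Magnus's branch passes to Magnus's issue by representation.
The 1/4 is divided into 3 equal shares of 1/12 among Asgeir, Vidar, Liv.
Asgeir is living and takes 1/12.
Vidar predeceased; the 1/12 allotted to Vidar's branch passes to Vidar's issue by representation.
The 1/12 is divided into 3 equal shares of 1/36 among Ragna, Brynja, Trygve.
Ragna is living and takes 1/36.
Brynja is living and takes 1/36.
Trygve is living and takes 1/36.
Liv is living and takes 1/12.
Frida predeceased; the 1/4 allotted to Frida's branch passes to Frida's issue by representation.
The 1/4 is divided into 2 equal shares of 1/8 among Oskar, Hakon.
Oskar is living and takes 1/8.
Hakon is living and takes 1/8.
Sindre predeceased; the 1/4 allotted to Sindre's branch passes to Sindre's issue by representation.
The 1/4 is divided into 2 equal shares of 1/8 among Kolbein, Eirik.
Kolbein is living and takes 1/8.
Eirik predeceased; the 1/8 allotted to Eirik's branch passes to Eirik's issue by representation.
The 1/8 is divided into 4 equal shares of 1/32 among Solveig, Gudrun, Ylva, Dagny.
Solveig is living and takes 1/32.
Gudrun is living and takes 1/32.
Ylva is living and takes 1/32.
Dagny is living and takes 1/32.
Njord is living and takes 1/4.

Asgeir 1/12; Brynja 1/36; Dagny 1/32; Gudrun 1/32; Hakon 1/8; Kolbein 1/8; Liv 1/12; Njord 1/4; Oskar 1/8; Ragna 1/36; Solveig 1/32; Trygve 1/36; Ylva 1/32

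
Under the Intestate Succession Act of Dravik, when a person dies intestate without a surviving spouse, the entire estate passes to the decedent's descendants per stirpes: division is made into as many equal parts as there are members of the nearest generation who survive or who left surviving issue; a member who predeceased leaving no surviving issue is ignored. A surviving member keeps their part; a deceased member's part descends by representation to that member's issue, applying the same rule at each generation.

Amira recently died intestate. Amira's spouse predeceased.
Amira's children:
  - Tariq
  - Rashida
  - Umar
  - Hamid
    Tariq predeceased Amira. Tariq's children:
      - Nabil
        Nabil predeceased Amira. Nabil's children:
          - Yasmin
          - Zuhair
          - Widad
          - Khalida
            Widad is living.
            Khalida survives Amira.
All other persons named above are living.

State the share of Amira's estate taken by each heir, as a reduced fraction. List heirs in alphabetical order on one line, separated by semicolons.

Hamid 1/4; Khalida 1/16; Rashida 1/4; Umar 1/4; Widad 1/16; Yasmin 1/16; Zuhair 1/16

There is no surviving spouse, so the entire estate passes to Amira's descendants per stirpes.
The estate is divided into 4 equal shares of 1/4 among Tariq, Rashida, Umar, Hamid.
Tariq predeceased; the 1/4 allotted to Tariq's branch passes to Tariq's issue by representation.
Nabil's line is the sole branch at this level, so the full 1/4 passes to Nabil's issue by representation.
The 1/4 is divided into 4 equal shares of 1/16 among Yasmin, Zuhair, Widad, Khalida.
Yasmin is living and takes 1/16.
Zuhair is living and takes 1/16.
Widad is living and takes 1/16.
Khalida is living and takes 1/16.
Rashida is living and takes 1/4.
Umar is living and takes 1/4.
Hamid is living and takes 1/4.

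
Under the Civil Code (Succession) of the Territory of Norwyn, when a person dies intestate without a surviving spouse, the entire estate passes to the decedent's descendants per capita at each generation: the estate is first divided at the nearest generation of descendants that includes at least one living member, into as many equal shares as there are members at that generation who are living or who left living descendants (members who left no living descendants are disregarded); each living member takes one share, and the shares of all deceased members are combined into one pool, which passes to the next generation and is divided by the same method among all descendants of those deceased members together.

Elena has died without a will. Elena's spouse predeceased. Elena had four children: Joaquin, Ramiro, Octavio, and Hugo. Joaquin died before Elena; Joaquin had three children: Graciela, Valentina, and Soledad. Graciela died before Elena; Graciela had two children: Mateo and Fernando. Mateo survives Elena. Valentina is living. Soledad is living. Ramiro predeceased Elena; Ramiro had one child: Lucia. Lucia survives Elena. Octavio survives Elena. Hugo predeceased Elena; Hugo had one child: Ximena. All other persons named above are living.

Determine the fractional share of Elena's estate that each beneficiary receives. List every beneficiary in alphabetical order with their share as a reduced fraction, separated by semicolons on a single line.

Fernando 3/40; Lucia 3/20; Mateo 3/40; Octavio 1/4; Soledad 3/20; Valentina 3/20; Ximena 3/20

There is no surviving spouse, so the entire estate passes to Elena's descendants per capita at each generation.
At generation 1 (Joaquin, Ramiro, Octavio, Hugo) there are 4 shares of (1)/4 = 1/4 each.
Living: Octavio — each takes 1/4.
Deceased: Joaquin, Ramiro, and Hugo. Their combined 3/4 is pooled and carried to generation 2.
At generation 2 (Graciela, Valentina, Soledad, Lucia, Ximena) there are 5 shares of (3/4)/5 = 3/20 each.
Living: Valentina, Soledad, Lucia, and Ximena — each takes 3/20.
Deceased: Graciela. That 3/20 share is carried to generation 3.
At generation 3 (Mateo, Fernando) there are 2 shares of (3/20)/2 = 3/40 each.
Living: Mateo and Fernando — each takes 3/40.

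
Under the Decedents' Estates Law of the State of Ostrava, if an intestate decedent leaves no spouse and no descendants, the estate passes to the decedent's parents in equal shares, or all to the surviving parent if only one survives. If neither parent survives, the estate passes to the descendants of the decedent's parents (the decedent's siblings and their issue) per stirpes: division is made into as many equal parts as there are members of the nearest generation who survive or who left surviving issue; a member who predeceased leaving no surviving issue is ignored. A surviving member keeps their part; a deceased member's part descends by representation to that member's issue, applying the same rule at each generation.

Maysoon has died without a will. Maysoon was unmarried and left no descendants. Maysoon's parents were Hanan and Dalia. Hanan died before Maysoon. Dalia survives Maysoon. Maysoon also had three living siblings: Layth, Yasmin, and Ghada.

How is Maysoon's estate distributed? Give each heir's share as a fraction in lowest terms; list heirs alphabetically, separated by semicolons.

Only one parent, Dalia, survives, so Dalia takes the entire estate. The siblings take nothing because a surviving parent has priority.

Dalia 1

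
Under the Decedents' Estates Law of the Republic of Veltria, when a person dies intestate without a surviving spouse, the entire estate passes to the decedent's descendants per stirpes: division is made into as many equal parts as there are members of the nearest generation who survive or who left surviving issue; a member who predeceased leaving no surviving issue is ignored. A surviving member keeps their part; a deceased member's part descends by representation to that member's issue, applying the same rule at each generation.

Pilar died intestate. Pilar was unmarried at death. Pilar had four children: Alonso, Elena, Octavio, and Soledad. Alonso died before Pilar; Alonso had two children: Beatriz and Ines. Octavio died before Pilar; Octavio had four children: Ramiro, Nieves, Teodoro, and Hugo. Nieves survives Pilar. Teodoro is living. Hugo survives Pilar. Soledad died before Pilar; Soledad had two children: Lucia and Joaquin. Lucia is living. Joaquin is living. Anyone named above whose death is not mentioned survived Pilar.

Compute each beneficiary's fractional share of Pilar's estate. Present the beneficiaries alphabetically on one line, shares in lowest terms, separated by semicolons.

There is no surviving spouse, so the entire estate passes to Pilar's descendants per stirpes.
The estate is divided into 4 equal shares of 1/4 among Alonso, Elena, Octavio, Soledad.
Alonso predeceased; the 1/4 allotted to Alonso's branch passes to Alonso's issue by representation.
The 1/4 is divided into 2 equal shares of 1/8 among Beatriz, Ines.
Beatriz is living and takes 1/8.
Ines is living and takes 1/8.
Elena is living and takes 1/4.
Octavio predeceased; the 1/4 allotted to Octavio's branch passes to Octavio's issue by representation.
The 1/4 is divided into 4 equal shares of 1/16 among Ramiro, Nieves, Teodoro, Hugo.
Ramiro is living and takes 1/16.
Nieves is living and takes 1/16.
Teodoro is living and takes 1/16.
Hugo is living and takes 1/16.
Soledad predeceased; the 1/4 allotted to Soledad's branch passes to Soledad's issue by representation.
The 1/4 is divided into 2 equal shares of 1/8 among Lucia, Joaquin.
Lucia is living and takes 1/8.
Joaquin is living and takes 1/8.

Beatriz 1/8; Elena 1/4; Hugo 1/16; Ines 1/8; Joaquin 1/8; Lucia 1/8; Nieves 1/16; Ramiro 1/16; Teodoro 1/16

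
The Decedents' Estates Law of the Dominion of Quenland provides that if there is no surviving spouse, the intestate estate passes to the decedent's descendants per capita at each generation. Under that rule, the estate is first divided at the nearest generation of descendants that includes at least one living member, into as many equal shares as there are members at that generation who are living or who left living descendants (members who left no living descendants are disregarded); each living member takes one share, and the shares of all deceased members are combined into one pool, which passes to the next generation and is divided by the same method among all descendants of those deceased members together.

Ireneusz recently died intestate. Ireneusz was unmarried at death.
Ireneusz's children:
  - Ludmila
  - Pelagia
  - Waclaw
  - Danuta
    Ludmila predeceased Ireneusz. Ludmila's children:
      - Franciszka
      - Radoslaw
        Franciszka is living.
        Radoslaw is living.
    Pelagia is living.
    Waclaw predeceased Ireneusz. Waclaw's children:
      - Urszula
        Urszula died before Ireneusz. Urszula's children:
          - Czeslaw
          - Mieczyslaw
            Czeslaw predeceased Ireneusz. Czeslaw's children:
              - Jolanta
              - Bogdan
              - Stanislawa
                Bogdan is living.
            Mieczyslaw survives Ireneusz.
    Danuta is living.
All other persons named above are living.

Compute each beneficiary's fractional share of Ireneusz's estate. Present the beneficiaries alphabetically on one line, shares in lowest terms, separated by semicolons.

Bogdan 1/36; Danuta 1/4; Franciszka 1/6; Jolanta 1/36; Mieczyslaw 1/12; Pelagia 1/4; Radoslaw 1/6; Stanislawa 1/36

There is no surviving spouse, so the entire estate passes to Ireneusz's descendants per capita at each generation.
At generation 1 (Ludmila, Pelagia, Waclaw, Danuta) there are 4 shares of (1)/4 = 1/4 each.
Living: Pelagia and Danuta — each takes 1/4.
Deceased: Ludmila and Waclaw. Their combined 1/2 is pooled and carried to generation 2.
At generation 2 (Franciszka, Radoslaw, Urszula) there are 3 shares of (1/2)/3 = 1/6 each.
Living: Franciszka and Radoslaw — each takes 1/6.
Deceased: Urszula. That 1/6 share is carried to generation 3.
At generation 3 (Czeslaw, Mieczyslaw) there are 2 shares of (1/6)/2 = 1/12 each.
Living: Mieczyslaw — each takes 1/12.
Deceased: Czeslaw. That 1/12 share is carried to generation 4.
At generation 4 (Jolanta, Bogdan, Stanislawa) there are 3 shares of (1/12)/3 = 1/36 each.
Living: Jolanta, Bogdan, and Stanislawa — each takes 1/36.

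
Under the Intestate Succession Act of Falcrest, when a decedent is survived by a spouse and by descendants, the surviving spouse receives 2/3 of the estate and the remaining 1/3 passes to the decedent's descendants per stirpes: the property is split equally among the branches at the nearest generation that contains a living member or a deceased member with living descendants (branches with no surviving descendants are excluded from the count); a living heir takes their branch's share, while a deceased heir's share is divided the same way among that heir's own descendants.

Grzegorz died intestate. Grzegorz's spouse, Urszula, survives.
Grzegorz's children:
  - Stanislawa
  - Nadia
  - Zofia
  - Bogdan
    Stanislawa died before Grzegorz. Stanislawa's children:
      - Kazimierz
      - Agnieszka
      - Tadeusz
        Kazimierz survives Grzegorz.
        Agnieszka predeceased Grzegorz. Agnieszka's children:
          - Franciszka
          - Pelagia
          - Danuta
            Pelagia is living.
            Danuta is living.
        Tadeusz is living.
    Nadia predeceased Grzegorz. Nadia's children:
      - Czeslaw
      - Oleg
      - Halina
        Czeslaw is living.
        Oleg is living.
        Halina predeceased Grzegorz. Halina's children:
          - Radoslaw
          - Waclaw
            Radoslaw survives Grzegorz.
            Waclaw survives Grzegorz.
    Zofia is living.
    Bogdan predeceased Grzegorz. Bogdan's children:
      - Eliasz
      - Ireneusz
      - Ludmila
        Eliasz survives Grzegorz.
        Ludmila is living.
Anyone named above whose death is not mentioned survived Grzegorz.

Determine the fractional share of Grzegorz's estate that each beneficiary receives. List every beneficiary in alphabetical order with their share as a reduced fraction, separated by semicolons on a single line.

Urszula, as surviving spouse, takes 2/3.
The remaining 1/3 passes to Grzegorz's descendants per stirpes.
The 1/3 is divided into 4 equal shares of 1/12 among Stanislawa, Nadia, Zofia, Bogdan.
Stanislawa predeceased; the 1/12 allotted to Stanislawa's branch passes to Stanislawa's issue by representation.
The 1/12 is divided into 3 equal shares of 1/36 among Kazimierz, Agnieszka, Tadeusz.
Kazimierz is living and takes 1/36.
Agnieszka predeceased; the 1/36 allotted to Agnieszka's branch passes to Agnieszka's issue by representation.
The 1/36 is divided into 3 equal shares of 1/108 among Franciszka, Pelagia, Danuta.
Franciszka is living and takes 1/108.
Pelagia is living and takes 1/108.
Danuta is living and takes 1/108.
Tadeusz is living and takes 1/36.
Nadia predeceased; the 1/12 allotted to Nadia's branch passes to Nadia's issue by representation.
The 1/12 is divided into 3 equal shares of 1/36 among Czeslaw, Oleg, Halina.
Czeslaw is living and takes 1/36.
Oleg is living and takes 1/36.
Halina predeceased; the 1/36 allotted to Halina's branch passes to Halina's issue by representation.
The 1/36 is divided into 2 equal shares of 1/72 among Radoslaw, Waclaw.
Radoslaw is living and takes 1/72.
Waclaw is living and takes 1/72.
Zofia is living and takes 1/12.
Bogdan predeceased; the 1/12 allotted to Bogdan's branch passes to Bogdan's issue by representation.
The 1/12 is divided into 3 equal shares of 1/36 among Eliasz, Ireneusz, Ludmila.
Eliasz is living and takes 1/36.
Ireneusz is living and takes 1/36.
Ludmila is living and takes 1/36.

Czeslaw 1/36; Danuta 1/108; Eliasz 1/36; Franciszka 1/108; Ireneusz 1/36; Kazimierz 1/36; Ludmila 1/36; Oleg 1/36; Pelagia 1/108; Radoslaw 1/72; Tadeusz 1/36; Urszula 2/3; Waclaw 1/72; Zofia 1/12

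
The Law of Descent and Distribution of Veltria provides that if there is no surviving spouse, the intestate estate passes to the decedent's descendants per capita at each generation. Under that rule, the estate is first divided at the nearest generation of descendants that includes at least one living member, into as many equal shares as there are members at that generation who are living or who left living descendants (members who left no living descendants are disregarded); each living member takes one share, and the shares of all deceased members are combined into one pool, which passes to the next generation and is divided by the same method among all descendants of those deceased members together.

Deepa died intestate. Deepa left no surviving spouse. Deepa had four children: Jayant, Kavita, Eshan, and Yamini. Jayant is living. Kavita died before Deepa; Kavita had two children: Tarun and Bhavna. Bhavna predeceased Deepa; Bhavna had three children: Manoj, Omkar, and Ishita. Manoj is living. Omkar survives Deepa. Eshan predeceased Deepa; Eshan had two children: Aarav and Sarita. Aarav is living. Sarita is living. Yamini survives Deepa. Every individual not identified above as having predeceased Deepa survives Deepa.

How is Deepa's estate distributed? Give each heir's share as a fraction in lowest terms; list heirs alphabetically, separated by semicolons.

Aarav 1/8; Ishita 1/24; Jayant 1/4; Manoj 1/24; Omkar 1/24; Sarita 1/8; Tarun 1/8; Yamini 1/4

There is no surviving spouse, so the entire estate passes to Deepa's descendants per capita at each generation.
At generation 1 (Jayant, Kavita, Eshan, Yamini) there are 4 shares of (1)/4 = 1/4 each.
Living: Jayant and Yamini — each takes 1/4.
Deceased: Kavita and Eshan. Their combined 1/2 is pooled and carried to generation 2.
At generation 2 (Tarun, Bhavna, Aarav, Sarita) there are 4 shares of (1/2)/4 = 1/8 each.
Living: Tarun, Aarav, and Sarita — each takes 1/8.
Deceased: Bhavna. That 1/8 share is carried to generation 3.
At generation 3 (Manoj, Omkar, Ishita) there are 3 shares of (1/8)/3 = 1/24 each.
Living: Manoj, Omkar, and Ishita — each takes 1/24.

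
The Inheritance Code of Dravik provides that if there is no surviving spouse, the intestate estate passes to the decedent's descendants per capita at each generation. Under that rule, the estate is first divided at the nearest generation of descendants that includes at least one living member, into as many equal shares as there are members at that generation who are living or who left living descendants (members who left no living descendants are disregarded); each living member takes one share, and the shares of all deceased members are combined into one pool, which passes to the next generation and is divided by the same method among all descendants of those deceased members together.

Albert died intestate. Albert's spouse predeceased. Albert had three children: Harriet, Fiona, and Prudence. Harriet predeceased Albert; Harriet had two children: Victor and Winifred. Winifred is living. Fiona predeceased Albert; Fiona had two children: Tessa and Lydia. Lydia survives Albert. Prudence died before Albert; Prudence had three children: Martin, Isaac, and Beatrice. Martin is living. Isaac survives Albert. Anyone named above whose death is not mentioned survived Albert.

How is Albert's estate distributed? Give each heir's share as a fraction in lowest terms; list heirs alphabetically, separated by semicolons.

Beatrice 1/7; Isaac 1/7; Lydia 1/7; Martin 1/7; Tessa 1/7; Victor 1/7; Winifred 1/7

There is no surviving spouse, so the entire estate passes to Albert's descendants per capita at each generation.
No one at generation 1 (Harriet, Fiona, Prudence) is living; moving to the next generation.
At generation 2 (Victor, Winifred, Tessa, Lydia, Martin, Isaac, Beatrice) there are 7 shares of (1)/7 = 1/7 each.
Living: Victor, Winifred, Tessa, Lydia, Martin, Isaac, and Beatrice — each takes 1/7.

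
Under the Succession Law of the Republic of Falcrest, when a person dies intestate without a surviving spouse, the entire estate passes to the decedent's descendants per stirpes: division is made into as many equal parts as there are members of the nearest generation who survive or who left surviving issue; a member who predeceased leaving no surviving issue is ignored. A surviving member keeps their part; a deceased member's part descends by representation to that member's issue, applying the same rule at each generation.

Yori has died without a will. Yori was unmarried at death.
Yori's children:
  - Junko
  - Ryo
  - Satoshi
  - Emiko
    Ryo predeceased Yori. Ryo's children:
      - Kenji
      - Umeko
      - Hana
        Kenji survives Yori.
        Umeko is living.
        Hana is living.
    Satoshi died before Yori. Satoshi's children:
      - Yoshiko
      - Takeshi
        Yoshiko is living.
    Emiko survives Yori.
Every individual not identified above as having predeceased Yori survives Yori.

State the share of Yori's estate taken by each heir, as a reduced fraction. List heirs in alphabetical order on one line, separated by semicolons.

Emiko 1/4; Hana 1/12; Junko 1/4; Kenji 1/12; Takeshi 1/8; Umeko 1/12; Yoshiko 1/8

There is no surviving spouse, so the entire estate passes to Yori's descendants per stirpes.
The estate is divided into 4 equal shares of 1/4 among Junko, Ryo, Satoshi, Emiko.
Junko is living and takes 1/4.
Ryo predeceased; the 1/4 allotted to Ryo's branch passes to Ryo's issue by representation.
The 1/4 is divided into 3 equal shares of 1/12 among Kenji, Umeko, Hana.
Kenji is living and takes 1/12.
Umeko is living and takes 1/12.
Hana is living and takes 1/12.
Satoshi predeceased; the 1/4 allotted to Satoshi's branch passes to Satoshi's issue by representation.
The 1/4 is divided into 2 equal shares of 1/8 among Yoshiko, Takeshi.
Yoshiko is living and takes 1/8.
Takeshi is living and takes 1/8.
Emiko is living and takes 1/4.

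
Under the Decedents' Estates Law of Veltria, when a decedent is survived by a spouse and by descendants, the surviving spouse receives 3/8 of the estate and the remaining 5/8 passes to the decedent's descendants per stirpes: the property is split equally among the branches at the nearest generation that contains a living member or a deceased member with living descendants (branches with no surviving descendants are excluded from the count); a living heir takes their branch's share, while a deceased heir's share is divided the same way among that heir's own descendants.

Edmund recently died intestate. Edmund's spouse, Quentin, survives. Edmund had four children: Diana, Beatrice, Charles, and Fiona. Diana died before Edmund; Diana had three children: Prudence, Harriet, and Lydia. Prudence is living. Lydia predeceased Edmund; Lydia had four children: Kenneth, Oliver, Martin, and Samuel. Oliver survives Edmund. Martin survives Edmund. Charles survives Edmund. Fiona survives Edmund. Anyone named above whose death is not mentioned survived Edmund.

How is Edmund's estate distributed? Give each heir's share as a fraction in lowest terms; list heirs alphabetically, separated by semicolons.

Quentin, as surviving spouse, takes 3/8.
The remaining 5/8 passes to Edmund's descendants per stirpes.
The 5/8 is divided into 4 equal shares of 5/32 among Diana, Beatrice, Charles, Fiona.
Diana predeceased; the 5/32 allotted to Diana's branch passes to Diana's issue by representation.
The 5/32 is divided into 3 equal shares of 5/96 among Prudence, Harriet, Lydia.
Prudence is living and takes 5/96.
Harriet is living and takes 5/96.
Lydia predeceased; the 5/96 allotted to Lydia's branch passes to Lydia's issue by representation.
The 5/96 is divided into 4 equal shares of 5/384 among Kenneth, Oliver, Martin, Samuel.
Kenneth is living and takes 5/384.
Oliver is living and takes 5/384.
Martin is living and takes 5/384.
Samuel is living and takes 5/384.
Beatrice is living and takes 5/32.
Charles is living and takes 5/32.
Fiona is living and takes 5/32.

Beatrice 5/32; Charles 5/32; Fiona 5/32; Harriet 5/96; Kenneth 5/384; Martin 5/384; Oliver 5/384; Prudence 5/96; Quentin 3/8; Samuel 5/384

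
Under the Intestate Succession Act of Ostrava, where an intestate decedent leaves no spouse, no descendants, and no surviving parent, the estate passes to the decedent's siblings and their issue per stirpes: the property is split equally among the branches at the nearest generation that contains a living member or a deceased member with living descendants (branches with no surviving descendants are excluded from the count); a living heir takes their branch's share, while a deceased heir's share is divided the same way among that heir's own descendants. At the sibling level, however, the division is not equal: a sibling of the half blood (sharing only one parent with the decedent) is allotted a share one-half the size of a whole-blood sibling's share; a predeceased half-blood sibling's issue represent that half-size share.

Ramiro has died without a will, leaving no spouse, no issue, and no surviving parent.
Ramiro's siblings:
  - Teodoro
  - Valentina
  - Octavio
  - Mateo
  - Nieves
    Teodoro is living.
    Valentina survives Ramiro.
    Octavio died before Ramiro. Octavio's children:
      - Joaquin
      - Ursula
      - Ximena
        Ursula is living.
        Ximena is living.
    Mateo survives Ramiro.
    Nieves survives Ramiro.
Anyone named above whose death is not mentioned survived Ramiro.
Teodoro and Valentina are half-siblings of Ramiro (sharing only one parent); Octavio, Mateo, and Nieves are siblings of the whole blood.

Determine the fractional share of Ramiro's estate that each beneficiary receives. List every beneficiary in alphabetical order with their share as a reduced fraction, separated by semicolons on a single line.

Joaquin 1/12; Mateo 1/4; Nieves 1/4; Teodoro 1/8; Ursula 1/12; Valentina 1/8; Ximena 1/12

No spouse, descendants, or parent survives, so the estate passes to Ramiro's siblings per stirpes.
Half-blood siblings count for one-half the weight of whole-blood siblings at the initial division.
Dividing 1 in proportion to weights (total weight 4): Teodoro (weight 1/2) → 1/8; Valentina (weight 1/2) → 1/8; Octavio (weight 1) → 1/4; Mateo (weight 1) → 1/4; Nieves (weight 1) → 1/4.
Teodoro is living and takes 1/8.
Valentina is living and takes 1/8.
Octavio predeceased; the 1/4 allotted to Octavio's branch passes to Octavio's issue by representation.
The 1/4 is divided into 3 equal shares of 1/12 among Joaquin, Ursula, Ximena.
Joaquin is living and takes 1/12.
Ursula is living and takes 1/12.
Ximena is living and takes 1/12.
Mateo is living and takes 1/4.
Nieves is living and takes 1/4.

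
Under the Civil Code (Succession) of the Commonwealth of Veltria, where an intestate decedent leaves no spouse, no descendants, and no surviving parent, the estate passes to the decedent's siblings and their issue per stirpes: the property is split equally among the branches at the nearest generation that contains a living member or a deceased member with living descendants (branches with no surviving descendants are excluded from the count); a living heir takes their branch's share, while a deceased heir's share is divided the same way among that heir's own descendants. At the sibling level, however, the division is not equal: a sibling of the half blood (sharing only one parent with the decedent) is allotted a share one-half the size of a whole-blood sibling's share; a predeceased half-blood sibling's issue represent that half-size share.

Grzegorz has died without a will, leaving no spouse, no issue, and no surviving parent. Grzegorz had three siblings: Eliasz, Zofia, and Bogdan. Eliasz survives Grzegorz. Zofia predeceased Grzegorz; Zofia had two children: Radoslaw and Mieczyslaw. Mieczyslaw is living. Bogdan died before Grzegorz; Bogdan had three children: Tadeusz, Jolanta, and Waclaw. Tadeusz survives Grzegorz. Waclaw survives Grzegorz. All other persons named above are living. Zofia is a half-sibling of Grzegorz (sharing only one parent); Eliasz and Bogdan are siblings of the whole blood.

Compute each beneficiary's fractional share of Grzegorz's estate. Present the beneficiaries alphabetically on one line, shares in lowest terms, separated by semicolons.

Eliasz 2/5; Jolanta 2/15; Mieczyslaw 1/10; Radoslaw 1/10; Tadeusz 2/15; Waclaw 2/15

No spouse, descendants, or parent survives, so the estate passes to Grzegorz's siblings per stirpes.
Half-blood siblings count for one-half the weight of whole-blood siblings at the initial division.
Dividing 1 in proportion to weights (total weight 5/2): Eliasz (weight 1) → 2/5; Zofia (weight 1/2) → 1/5; Bogdan (weight 1) → 2/5.
Eliasz is living and takes 2/5.
Zofia predeceased; the 1/5 allotted to Zofia's branch passes to Zofia's issue by representation.
The 1/5 is divided into 2 equal shares of 1/10 among Radoslaw, Mieczyslaw.
Radoslaw is living and takes 1/10.
Mieczyslaw is living and takes 1/10.
Bogdan predeceased; the 2/5 allotted to Bogdan's branch passes to Bogdan's issue by representation.
The 2/5 is divided into 3 equal shares of 2/15 among Tadeusz, Jolanta, Waclaw.
Tadeusz is living and takes 2/15.
Jolanta is living and takes 2/15.
Waclaw is living and takes 2/15.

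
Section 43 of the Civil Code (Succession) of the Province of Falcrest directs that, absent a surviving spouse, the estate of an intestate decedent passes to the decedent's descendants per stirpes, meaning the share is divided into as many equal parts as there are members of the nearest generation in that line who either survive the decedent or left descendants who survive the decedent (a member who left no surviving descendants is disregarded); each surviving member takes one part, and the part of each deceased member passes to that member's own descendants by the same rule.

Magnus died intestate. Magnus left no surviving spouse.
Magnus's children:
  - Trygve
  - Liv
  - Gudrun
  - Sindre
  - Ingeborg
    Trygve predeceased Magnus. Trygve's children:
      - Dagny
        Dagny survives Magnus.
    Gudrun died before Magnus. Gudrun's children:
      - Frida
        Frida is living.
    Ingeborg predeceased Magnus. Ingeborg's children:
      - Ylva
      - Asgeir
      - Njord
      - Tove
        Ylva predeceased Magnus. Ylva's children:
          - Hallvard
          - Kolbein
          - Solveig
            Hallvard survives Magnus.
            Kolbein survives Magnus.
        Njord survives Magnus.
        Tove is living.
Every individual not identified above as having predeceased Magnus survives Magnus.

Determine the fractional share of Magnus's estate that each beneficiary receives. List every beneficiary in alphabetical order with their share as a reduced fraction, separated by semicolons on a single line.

There is no surviving spouse, so the entire estate passes to Magnus's descendants per stirpes.
The estate is divided into 5 equal shares of 1/5 among Trygve, Liv, Gudrun, Sindre, Ingeborg.
Trygve predeceased; the 1/5 allotted to Trygve's branch passes to Trygve's issue by representation.
Dagny is the sole taker at this level and receives the full 1/5.
Liv is living and takes 1/5.
Gudrun predeceased; the 1/5 allotted to Gudrun's branch passes to Gudrun's issue by representation.
Frida is the sole taker at this level and receives the full 1/5.
Sindre is living and takes 1/5.
Ingeborg predeceased; the 1/5 allotted to Ingeborg's branch passes to Ingeborg's issue by representation.
The 1/5 is divided into 4 equal shares of 1/20 among Ylva, Asgeir, Njord, Tove.
Ylva predeceased; the 1/20 allotted to Ylva's branch passes to Ylva's issue by representation.
The 1/20 is divided into 3 equal shares of 1/60 among Hallvard, Kolbein, Solveig.
Hallvard is living and takes 1/60.
Kolbein is living and takes 1/60.
Solveig is living and takes 1/60.
Asgeir is living and takes 1/20.
Njord is living and takes 1/20.
Tove is living and takes 1/20.

Asgeir 1/20; Dagny 1/5; Frida 1/5; Hallvard 1/60; Kolbein 1/60; Liv 1/5; Njord 1/20; Sindre 1/5; Solveig 1/60; Tove 1/20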